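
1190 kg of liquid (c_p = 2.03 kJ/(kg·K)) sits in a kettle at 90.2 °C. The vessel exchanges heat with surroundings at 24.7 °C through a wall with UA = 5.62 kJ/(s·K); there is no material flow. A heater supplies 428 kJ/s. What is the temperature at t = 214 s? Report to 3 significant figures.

94.4 °C

Lumped-capacitance energy balance: M c_p dT/dt = UA(T_amb − T) + Q̇.
dT/dt = (T_ss − T)/τ with T_ss = T_amb + Q̇/UA = 24.7 + 428/5.62 = 100.86 °C, τ = M c_p/UA = 1190·2.03/5.62 = 429.84 s.
Integrating: T(t) = T_ss + (T₀ − T_ss) e^(−t/τ).
T(214) = 100.86 + (-10.657)·0.60783 = 94.379 °C.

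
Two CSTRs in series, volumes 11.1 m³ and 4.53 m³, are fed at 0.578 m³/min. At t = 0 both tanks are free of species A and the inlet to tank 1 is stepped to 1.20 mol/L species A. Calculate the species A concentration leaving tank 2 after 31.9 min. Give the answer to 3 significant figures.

Species balance on tank i: dCᵢ/dt = (Cᵢ₋₁ − Cᵢ)/τᵢ with τᵢ = Vᵢ/Q.
τ₁ = 11.1/0.578 = 19.204 min; τ₂ = 4.53/0.578 = 7.8374 min.
Tank 1: C₁ = C_in(1 − e^(−t/τ₁)). Tank 2 (τ₁ ≠ τ₂): C₂ = C_in[1 − (τ₁ e^(−t/τ₁) − τ₂ e^(−t/τ₂))/(τ₁ − τ₂)].
At t = 31.9: e^(−t/τ₁) = 0.18993, e^(−t/τ₂) = 0.017073.
C₂ = 1.20·[1 − (19.204·0.18993 − 7.8374·0.017073)/(11.367)] = 1.20·0.69089 = 0.82906 mol/L.

0.829 mol/L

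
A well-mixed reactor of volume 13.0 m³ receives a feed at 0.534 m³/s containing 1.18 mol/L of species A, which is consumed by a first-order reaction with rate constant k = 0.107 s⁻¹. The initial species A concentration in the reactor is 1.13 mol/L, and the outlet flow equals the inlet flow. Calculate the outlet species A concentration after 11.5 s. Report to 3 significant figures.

0.474 mol/L

Species balance: V dC/dt = Q C_in − Q C − k V C.
dC/dt = (Q/V) C_in − (Q/V + k) C; effective rate a = Q/V + k = 0.041077 + 0.107 = 0.14808 s⁻¹.
C_ss = Q C_in/(Q + kV) = 0.32734 mol/L; C(t) = C_ss + (C₀ − C_ss) e^(−a t).
C(11.5) = 0.32734 + (0.80266)·e^(−0.14808·11.5) = 0.32734 + (0.80266)·0.18216 = 0.47355 mol/L.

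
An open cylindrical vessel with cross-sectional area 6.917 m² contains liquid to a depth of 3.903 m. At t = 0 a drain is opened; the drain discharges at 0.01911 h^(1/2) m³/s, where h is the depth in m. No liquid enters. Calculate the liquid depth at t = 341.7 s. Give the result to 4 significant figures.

With no inflow, A dh/dt = −0.01911 √h.
Separate and integrate: 2(√h − √h₀) = −(0.01911/A) t.
√h = √3.903 − 0.01911·341.7/(2·6.917) = 1.97560 − 0.472017 = 1.50358.
h = 1.50358² = 2.26076 m.

2.261 m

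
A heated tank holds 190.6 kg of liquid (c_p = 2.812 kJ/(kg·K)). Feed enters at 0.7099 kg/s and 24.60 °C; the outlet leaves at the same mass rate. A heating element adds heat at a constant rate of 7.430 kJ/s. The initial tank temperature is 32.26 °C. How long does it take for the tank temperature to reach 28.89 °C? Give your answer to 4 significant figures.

519.9 s

First-law balance (no shaft work): M c_p dT/dt = ṁ c_p (T_in − T) + 7.430.
τ = M/ṁ = 268.489 s; T_ss = T_in + Q̇/(ṁ c_p) = 28.3220 °C.
T(t) = T_ss + (T₀ − T_ss) e^(−t/τ). Set T = 28.89:
e^(−t/τ) = (28.89 − 28.3220)/(32.26 − 28.3220) = 0.144236
t = −268.489 · ln(0.144236) = 519.876 s.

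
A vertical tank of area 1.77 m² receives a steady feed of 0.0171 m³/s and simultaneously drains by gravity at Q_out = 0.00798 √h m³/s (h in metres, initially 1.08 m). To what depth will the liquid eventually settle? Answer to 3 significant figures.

4.59 m

A dh/dt = Q_in − 0.00798 √h. Steady state requires inflow = outflow:
Q_in = 0.00798 √h_ss ⇒ √h_ss = 0.0171/0.00798 = 2.1429.
h_ss = 2.1429² = 4.5918 m. (Since h₀ = 1.08 m < h_ss, the level will rise toward this value.)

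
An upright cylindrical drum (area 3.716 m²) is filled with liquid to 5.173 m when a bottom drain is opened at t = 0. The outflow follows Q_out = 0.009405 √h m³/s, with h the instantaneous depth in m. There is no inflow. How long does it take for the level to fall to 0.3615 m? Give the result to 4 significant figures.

1322 s

A dh/dt = −Q_out = −0.009405 √h.
This is separable: 2 d(√h)/dt = −0.009405/A, so √h = √h₀ − (0.009405/(2A)) t.
t = 2A(√h₀ − √h)/0.009405 = 2·3.716·(√5.173 − √0.3615)/0.009405
  = 7.43200 × (2.27442 − 0.601249) / 0.009405 = 1322.17 s.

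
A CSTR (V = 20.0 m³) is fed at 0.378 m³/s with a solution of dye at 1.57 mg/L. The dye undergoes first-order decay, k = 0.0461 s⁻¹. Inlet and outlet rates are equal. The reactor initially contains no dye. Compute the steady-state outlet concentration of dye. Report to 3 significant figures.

0.457 mg/L

Species balance: V dC/dt = Q C_in − Q C − k V C.
At steady state: 0 = Q C_in − (Q + kV) C_ss, so C_ss = Q C_in/(Q + kV).
C_ss = 0.378·1.57/(0.378 + 0.0461·20.0) = 0.59346/1.3000 = 0.45651 mg/L.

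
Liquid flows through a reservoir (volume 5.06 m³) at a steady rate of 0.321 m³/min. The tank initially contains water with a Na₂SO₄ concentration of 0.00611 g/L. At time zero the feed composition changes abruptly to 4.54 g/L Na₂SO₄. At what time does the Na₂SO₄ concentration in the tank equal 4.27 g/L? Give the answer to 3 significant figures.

Transient balance on the dissolved component: V dC/dt = Q(C_in − C), so τ = V/Q = 15.763 min.
C(t) = C_in + (C₀ − C_in) e^(−t/τ). Set C = 4.27 and solve for t:
e^(−t/τ) = (C − C_in)/(C₀ − C_in) = (4.27 − 4.54)/(0.00611 − 4.54) = 0.059552
t = −τ ln(…) = 15.763 × 2.8209 = 44.467 min.

44.5 min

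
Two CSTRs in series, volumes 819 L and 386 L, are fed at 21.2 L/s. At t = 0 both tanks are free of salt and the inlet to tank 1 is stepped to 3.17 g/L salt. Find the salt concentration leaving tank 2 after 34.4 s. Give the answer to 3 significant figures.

Each tank obeys Vᵢ dCᵢ/dt = Q(Cᵢ₋₁ − Cᵢ), so τᵢ = Vᵢ/Q.
τ₁ = 819/21.2 = 38.632 s; τ₂ = 386/21.2 = 18.208 s.
Tank 1: C₁ = C_in(1 − e^(−t/τ₁)). Tank 2 (τ₁ ≠ τ₂): C₂ = C_in[1 − (τ₁ e^(−t/τ₁) − τ₂ e^(−t/τ₂))/(τ₁ − τ₂)].
At t = 34.4: e^(−t/τ₁) = 0.41047, e^(−t/τ₂) = 0.15117.
C₂ = 3.17·[1 − (38.632·0.41047 − 18.208·0.15117)/(20.425)] = 3.17·0.35838 = 1.1361 g/L.

1.14 g/L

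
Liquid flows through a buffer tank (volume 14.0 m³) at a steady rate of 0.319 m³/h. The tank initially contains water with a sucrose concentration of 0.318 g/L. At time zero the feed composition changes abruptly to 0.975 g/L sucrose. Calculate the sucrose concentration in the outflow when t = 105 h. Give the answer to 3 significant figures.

Accumulation = in − out for the solute gives V dC/dt = Q(C_in − C).
So dC/dt = (C_in − C)/τ with τ = V/Q = 14.0/0.319 = 43.887 h.
Solution: C(t) = C_in + (C₀ − C_in) e^(−t/τ).
C(105) = 0.975 + (0.318 − 0.975)·e^(−105/43.887) = 0.975 + (-0.65700)·0.091401 = 0.91495 g/L.

0.915 g/L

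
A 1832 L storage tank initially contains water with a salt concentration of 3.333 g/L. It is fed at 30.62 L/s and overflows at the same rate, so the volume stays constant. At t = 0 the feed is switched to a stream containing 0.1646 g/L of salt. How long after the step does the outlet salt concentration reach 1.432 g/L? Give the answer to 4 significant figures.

54.82 s

Species balance: V dC/dt = Q(C_in − C) ⇒ τ = V/Q = 59.8302 s.
C(t) = C_in + (C₀ − C_in) e^(−t/τ). Set C = 1.432 and solve for t:
e^(−t/τ) = (C − C_in)/(C₀ − C_in) = (1.432 − 0.1646)/(3.333 − 0.1646) = 0.400013
t = −τ ln(…) = 59.8302 × 0.916259 = 54.8199 s.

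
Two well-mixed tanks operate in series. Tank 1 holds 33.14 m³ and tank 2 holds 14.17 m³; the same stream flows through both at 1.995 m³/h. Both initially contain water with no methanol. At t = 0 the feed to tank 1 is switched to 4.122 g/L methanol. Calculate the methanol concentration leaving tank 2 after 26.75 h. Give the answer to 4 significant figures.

Species balance on tank i: dCᵢ/dt = (Cᵢ₋₁ − Cᵢ)/τᵢ with τᵢ = Vᵢ/Q.
τ₁ = 33.14/1.995 = 16.6115 h; τ₂ = 14.17/1.995 = 7.10276 h.
Solving the cascade with C₁(0)=C₂(0)=0 gives C₂(t) = C_in[1 − (τ₁ e^(−t/τ₁) − τ₂ e^(−t/τ₂))/(τ₁ − τ₂)].
At t = 26.75: e^(−t/τ₁) = 0.199822, e^(−t/τ₂) = 0.0231411.
C₂ = 4.122·[1 − (16.6115·0.199822 − 7.10276·0.0231411)/(9.50877)] = 4.122·0.668203 = 2.75433 g/L.

2.754 g/L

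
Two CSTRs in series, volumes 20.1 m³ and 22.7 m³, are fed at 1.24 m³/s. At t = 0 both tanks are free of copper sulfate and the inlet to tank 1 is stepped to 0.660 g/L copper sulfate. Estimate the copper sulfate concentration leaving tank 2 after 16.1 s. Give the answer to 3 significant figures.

Time constants: τᵢ = Vᵢ/Q for each well-mixed tank.
τ₁ = 20.1/1.24 = 16.210 s; τ₂ = 22.7/1.24 = 18.306 s.
Solving the cascade with C₁(0)=C₂(0)=0 gives C₂(t) = C_in[1 − (τ₁ e^(−t/τ₁) − τ₂ e^(−t/τ₂))/(τ₁ − τ₂)].
At t = 16.1: e^(−t/τ₁) = 0.37038, e^(−t/τ₂) = 0.41500.
C₂ = 0.660·[1 − (16.210·0.37038 − 18.306·0.41500)/(-2.0968)] = 0.660·0.24001 = 0.15841 g/L.

0.158 g/L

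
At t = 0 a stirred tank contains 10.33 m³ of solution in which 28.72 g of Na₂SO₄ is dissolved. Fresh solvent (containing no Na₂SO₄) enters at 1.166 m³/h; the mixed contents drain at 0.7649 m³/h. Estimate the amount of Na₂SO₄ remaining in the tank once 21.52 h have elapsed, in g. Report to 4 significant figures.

9.019 g

Total volume: dV/dt = Q_in − Q_out = 0.401100 m³/h, so V(t) = 10.33 + 0.401100 t and V(21.52) = 18.9617 m³.
Species balance (pure solvent in): dm/dt = −Q_out · m/V(t).
Separate: dm/m = −Q_out dt/V(t) ⇒ ln(m/m₀) = −(Q_out/(Q_in−Q_out)) ln(V/V₀).
m = m₀ (V₀/V)^(Q_out/(Q_in−Q_out)) = 28.72 × (10.33/18.9617)^(1.90701) = 9.01906 g.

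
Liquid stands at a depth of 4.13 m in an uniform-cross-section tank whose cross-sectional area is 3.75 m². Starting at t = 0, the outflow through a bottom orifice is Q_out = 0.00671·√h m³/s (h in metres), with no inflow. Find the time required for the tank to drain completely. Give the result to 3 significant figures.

2270 s

Unsteady balance on liquid volume: A dh/dt = −0.00671 √h.
Separate and integrate: 2(√h − √h₀) = −(0.00671/A) t.
Set h = 0: 2√h₀ = (0.00671/A) t_empty ⇒ t_empty = 2A√h₀/0.00671.
t_empty = 2·3.75·√4.13/0.00671 = 7.5000·2.0322/0.00671 = 2271.5 s.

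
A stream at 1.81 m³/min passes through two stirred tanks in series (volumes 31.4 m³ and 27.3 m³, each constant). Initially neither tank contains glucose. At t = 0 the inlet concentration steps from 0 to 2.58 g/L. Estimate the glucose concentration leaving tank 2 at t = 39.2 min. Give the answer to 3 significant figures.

1.79 g/L

Species balance on tank i: dCᵢ/dt = (Cᵢ₋₁ − Cᵢ)/τᵢ with τᵢ = Vᵢ/Q.
τ₁ = 31.4/1.81 = 17.348 min; τ₂ = 27.3/1.81 = 15.083 min.
Solving the cascade with C₁(0)=C₂(0)=0 gives C₂(t) = C_in[1 − (τ₁ e^(−t/τ₁) − τ₂ e^(−t/τ₂))/(τ₁ − τ₂)].
At t = 39.2: e^(−t/τ₁) = 0.10439, e^(−t/τ₂) = 0.074350.
C₂ = 2.58·[1 − (17.348·0.10439 − 15.083·0.074350)/(2.2652)] = 2.58·0.69558 = 1.7946 g/L.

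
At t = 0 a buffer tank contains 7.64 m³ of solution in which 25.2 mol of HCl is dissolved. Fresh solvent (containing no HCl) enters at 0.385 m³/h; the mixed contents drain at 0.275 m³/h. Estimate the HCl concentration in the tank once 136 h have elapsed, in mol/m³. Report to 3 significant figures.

Let m(t) be the amount of HCl. Volume: V(t) = V₀ + (Q_in − Q_out) t = 7.64 + 0.11000 t; V(136) = 22.600 m³.
No HCl enters, so dm/dt = −Q_out · (m/V).
Separate: dm/m = −Q_out dt/V(t) ⇒ ln(m/m₀) = −(Q_out/(Q_in−Q_out)) ln(V/V₀).
m = m₀ (V₀/V)^(Q_out/(Q_in−Q_out)) = 25.2 × (7.64/22.600)^(2.5000) = 1.6744 mol.
C = m/V = 1.6744/22.600 = 0.074089 mol/m³.

0.0741 mol/m³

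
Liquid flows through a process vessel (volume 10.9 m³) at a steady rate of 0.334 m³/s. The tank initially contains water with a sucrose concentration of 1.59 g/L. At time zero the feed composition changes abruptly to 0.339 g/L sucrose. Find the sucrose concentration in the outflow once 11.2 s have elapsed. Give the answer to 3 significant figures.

Species balance on the tank: V dC/dt = Q(C_in − C).
Rewrite as dC/dt + C/τ = C_in/τ, τ = V/Q = 32.635 s.
C approaches C_in exponentially: C(t) = C_in + (C₀ − C_in) e^(−t/τ).
C(11.2) = 0.339 + (1.59 − 0.339)·e^(−11.2/32.635) = 0.339 + (1.2510)·0.70950 = 1.2266 g/L.

1.23 g/L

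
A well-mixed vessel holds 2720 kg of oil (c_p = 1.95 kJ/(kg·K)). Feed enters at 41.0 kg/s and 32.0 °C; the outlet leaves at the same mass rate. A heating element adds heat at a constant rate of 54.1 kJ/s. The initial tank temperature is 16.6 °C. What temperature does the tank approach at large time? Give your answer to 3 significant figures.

32.7 °C

Energy balance: M c_p dT/dt = ṁ c_p (T_in − T) + 54.1.
At steady state dT/dt = 0 ⇒ T_ss = T_in + Q̇/(ṁ c_p) = 32.0 + 54.1/(41.0·1.95) = 32.677 °C.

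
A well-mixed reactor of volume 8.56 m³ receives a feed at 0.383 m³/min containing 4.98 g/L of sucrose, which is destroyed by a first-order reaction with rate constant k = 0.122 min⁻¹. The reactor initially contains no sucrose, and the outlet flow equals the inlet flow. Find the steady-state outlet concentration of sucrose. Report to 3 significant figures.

1.34 g/L

V dC/dt = Q(C_in − C) − k V C.
Steady state (dC/dt = 0): C_ss = Q C_in/(Q + kV) = C_in/(1 + kV/Q).
C_ss = 0.383·4.98/(0.383 + 0.122·8.56) = 1.9073/1.4273 = 1.3363 g/L.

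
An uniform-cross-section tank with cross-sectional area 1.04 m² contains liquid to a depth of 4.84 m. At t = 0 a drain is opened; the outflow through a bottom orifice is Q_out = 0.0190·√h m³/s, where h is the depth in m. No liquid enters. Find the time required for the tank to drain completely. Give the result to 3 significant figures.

Volume balance on the tank: A dh/dt = −0.0190 √h.
This is separable: 2 d(√h)/dt = −0.0190/A, so √h = √h₀ − (0.0190/(2A)) t.
Set h = 0: 2√h₀ = (0.0190/A) t_empty ⇒ t_empty = 2A√h₀/0.0190.
t_empty = 2·1.04·√4.84/0.0190 = 2.0800·2.2000/0.0190 = 240.84 s.

241 s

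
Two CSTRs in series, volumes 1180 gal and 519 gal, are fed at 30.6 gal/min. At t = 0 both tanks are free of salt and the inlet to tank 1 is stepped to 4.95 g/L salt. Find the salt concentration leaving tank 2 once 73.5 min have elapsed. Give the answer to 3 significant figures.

Species balance on tank i: dCᵢ/dt = (Cᵢ₋₁ − Cᵢ)/τᵢ with τᵢ = Vᵢ/Q.
τ₁ = 1180/30.6 = 38.562 min; τ₂ = 519/30.6 = 16.961 min.
Solving the cascade with C₁(0)=C₂(0)=0 gives C₂(t) = C_in[1 − (τ₁ e^(−t/τ₁) − τ₂ e^(−t/τ₂))/(τ₁ − τ₂)].
At t = 73.5: e^(−t/τ₁) = 0.14867, e^(−t/τ₂) = 0.013121.
C₂ = 4.95·[1 − (38.562·0.14867 − 16.961·0.013121)/(21.601)] = 4.95·0.74490 = 3.6872 g/L.

3.69 g/L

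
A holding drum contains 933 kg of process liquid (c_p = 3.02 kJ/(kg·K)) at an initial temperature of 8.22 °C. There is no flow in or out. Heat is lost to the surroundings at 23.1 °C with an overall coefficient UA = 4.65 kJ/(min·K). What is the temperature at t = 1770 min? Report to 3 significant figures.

22.3 °C

Lumped-capacitance energy balance: M c_p dT/dt = UA(T_amb − T).
dT/dt = (T_ss − T)/τ with T_ss = T_amb = 23.100 °C, τ = M c_p/UA = 933·3.02/4.65 = 605.95 min.
Integrating: T(t) = T_ss + (T₀ − T_ss) e^(−t/τ).
T(1770) = 23.100 + (-14.880)·0.053878 = 22.298 °C.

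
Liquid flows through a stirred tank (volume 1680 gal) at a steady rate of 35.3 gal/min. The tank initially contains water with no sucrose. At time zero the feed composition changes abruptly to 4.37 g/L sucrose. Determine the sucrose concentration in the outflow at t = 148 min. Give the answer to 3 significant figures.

Mass balance on the solute (V constant): V dC/dt = Q(C_in − C).
Rewrite as dC/dt + C/τ = C_in/τ, τ = V/Q = 47.592 min.
C approaches C_in exponentially: C(t) = C_in + (C₀ − C_in) e^(−t/τ).
C(148) = 4.37 + (0 − 4.37)·e^(−148/47.592) = 4.37 + (-4.3700)·0.044612 = 4.1750 g/L.

4.18 g/L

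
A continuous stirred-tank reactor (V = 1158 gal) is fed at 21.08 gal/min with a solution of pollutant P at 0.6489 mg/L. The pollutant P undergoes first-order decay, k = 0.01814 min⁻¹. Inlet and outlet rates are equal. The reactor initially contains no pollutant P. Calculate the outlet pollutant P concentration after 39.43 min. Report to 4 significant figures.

0.2475 mg/L

Species balance: V dC/dt = Q C_in − Q C − k V C.
dC/dt = (Q/V) C_in − (Q/V + k) C; effective rate a = Q/V + k = 0.0182038 + 0.01814 = 0.0363438 min⁻¹.
C_ss = Q C_in/(Q + kV) = 0.325020 mg/L; C(t) = C_ss + (C₀ − C_ss) e^(−a t).
C(39.43) = 0.325020 + (-0.325020)·e^(−0.0363438·39.43) = 0.325020 + (-0.325020)·0.238583 = 0.247475 mg/L.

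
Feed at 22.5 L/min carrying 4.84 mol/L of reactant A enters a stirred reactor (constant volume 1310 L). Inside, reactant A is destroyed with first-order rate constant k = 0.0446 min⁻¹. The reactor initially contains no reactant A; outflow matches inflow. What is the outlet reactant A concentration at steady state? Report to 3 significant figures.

Species balance: V dC/dt = Q C_in − Q C − k V C.
Steady state (dC/dt = 0): C_ss = Q C_in/(Q + kV) = C_in/(1 + kV/Q).
C_ss = 22.5·4.84/(22.5 + 0.0446·1310) = 108.90/80.926 = 1.3457 mol/L.

1.35 mol/L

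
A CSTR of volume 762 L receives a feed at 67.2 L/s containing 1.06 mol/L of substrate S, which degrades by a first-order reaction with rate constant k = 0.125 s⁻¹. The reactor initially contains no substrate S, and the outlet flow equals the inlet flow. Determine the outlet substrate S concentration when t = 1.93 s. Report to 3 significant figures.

V dC/dt = Q(C_in − C) − k V C.
This is linear with rate a = Q/V + k = 0.21319 s⁻¹.
C_ss = Q C_in/(Q + kV) = 0.43849 mol/L; C(t) = C_ss + (C₀ − C_ss) e^(−a t).
C(1.93) = 0.43849 + (-0.43849)·e^(−0.21319·1.93) = 0.43849 + (-0.43849)·0.66269 = 0.14791 mol/L.

0.148 mol/L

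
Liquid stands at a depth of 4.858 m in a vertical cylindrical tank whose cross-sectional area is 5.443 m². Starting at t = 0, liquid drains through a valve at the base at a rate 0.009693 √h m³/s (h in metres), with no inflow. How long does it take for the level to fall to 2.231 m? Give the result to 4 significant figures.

A dh/dt = −Q_out = −0.009693 √h.
∫ h^(−1/2) dh = −(0.009693/A) ∫ dt, giving 2√h = 2√h₀ − (0.009693/A) t.
t = 2A(√h₀ − √h)/0.009693 = 2·5.443·(√4.858 − √2.231)/0.009693
  = 10.8860 × (2.20409 − 1.49365) / 0.009693 = 797.873 s.

797.9 s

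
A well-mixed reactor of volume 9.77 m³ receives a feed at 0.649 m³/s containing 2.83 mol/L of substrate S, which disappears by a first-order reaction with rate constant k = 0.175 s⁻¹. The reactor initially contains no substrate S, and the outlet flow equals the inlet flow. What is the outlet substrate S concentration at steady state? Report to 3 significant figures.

Species balance: V dC/dt = Q C_in − Q C − k V C.
At steady state: 0 = Q C_in − (Q + kV) C_ss, so C_ss = Q C_in/(Q + kV).
C_ss = 0.649·2.83/(0.649 + 0.175·9.77) = 1.8367/2.3587 = 0.77866 mol/L.

0.779 mol/L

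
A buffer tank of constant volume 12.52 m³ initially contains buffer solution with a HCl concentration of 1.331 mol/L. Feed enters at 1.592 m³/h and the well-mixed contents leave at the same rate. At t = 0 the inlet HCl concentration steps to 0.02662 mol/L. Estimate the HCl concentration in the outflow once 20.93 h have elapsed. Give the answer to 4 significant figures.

0.1177 mol/L

Species balance on the tank: V dC/dt = Q(C_in − C).
Rewrite as dC/dt + C/τ = C_in/τ, τ = V/Q = 7.86432 h.
This is linear first-order; C(t) = C_in + (C₀ − C_in) e^(−t/τ).
C(20.93) = 0.02662 + (1.331 − 0.02662)·e^(−20.93/7.86432) = 0.02662 + (1.30438)·0.0698513 = 0.117733 mol/L.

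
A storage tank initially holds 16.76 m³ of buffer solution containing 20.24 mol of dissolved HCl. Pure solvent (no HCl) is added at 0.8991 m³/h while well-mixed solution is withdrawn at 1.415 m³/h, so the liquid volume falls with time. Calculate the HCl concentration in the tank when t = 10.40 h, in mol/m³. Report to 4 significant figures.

Total volume: dV/dt = Q_in − Q_out = -0.515900 m³/h, so V(t) = 16.76 − 0.515900 t and V(10.40) = 11.3946 m³.
No HCl enters, so dm/dt = −Q_out · (m/V).
dm/m = −Q_out dt/(V₀ − 0.515900 t); integrating gives ln(m/m₀) = −(Q_out/(Q_in−Q_out)) ln(V/V₀).
m = m₀ (V₀/V)^(Q_out/(Q_in−Q_out)) = 20.24 × (16.76/11.3946)^(-2.74278) = 7.02415 mol.
C = m/V = 7.02415/11.3946 = 0.616443 mol/m³.

0.6164 mol/m³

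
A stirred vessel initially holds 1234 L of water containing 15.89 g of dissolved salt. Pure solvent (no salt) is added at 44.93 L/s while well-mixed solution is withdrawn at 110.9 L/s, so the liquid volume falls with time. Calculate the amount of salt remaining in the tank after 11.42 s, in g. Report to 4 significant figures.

Let m(t) be the amount of salt. Volume: V(t) = V₀ + (Q_in − Q_out) t = 1234 − 65.9700 t; V(11.42) = 480.623 L.
Solute balance: dm/dt = 0 − Q_out C = −Q_out m/V(t).
Separate: dm/m = −Q_out dt/V(t) ⇒ ln(m/m₀) = −(Q_out/(Q_in−Q_out)) ln(V/V₀).
m = m₀ (V₀/V)^(Q_out/(Q_in−Q_out)) = 15.89 × (1234/480.623)^(-1.68107) = 3.25618 g.

3.256 g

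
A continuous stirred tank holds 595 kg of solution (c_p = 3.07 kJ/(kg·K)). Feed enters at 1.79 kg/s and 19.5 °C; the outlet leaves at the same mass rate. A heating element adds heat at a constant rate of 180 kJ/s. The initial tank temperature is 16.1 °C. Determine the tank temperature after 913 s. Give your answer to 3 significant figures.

M c_p dT/dt = ṁ c_p (T_in − T) + Q̇.
τ = M/ṁ = 332.40 s; T_ss = T_in + Q̇/(ṁ c_p) = 19.5 + 180/(1.79·3.07) = 52.255 °C.
T approaches T_ss exponentially: T(t) = T_ss + (T₀ − T_ss) e^(−t/τ).
T(913) = 52.255 + (-36.155)·e^(−913/332.40) = 52.255 + (-36.155)·0.064141 = 49.936 °C.

49.9 °C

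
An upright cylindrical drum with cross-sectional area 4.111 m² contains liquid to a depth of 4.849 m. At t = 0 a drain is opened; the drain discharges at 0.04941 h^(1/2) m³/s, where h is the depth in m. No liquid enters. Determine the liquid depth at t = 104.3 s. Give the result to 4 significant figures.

2.481 m

With no inflow, A dh/dt = −0.04941 √h.
∫ h^(−1/2) dh = −(0.04941/A) ∫ dt, giving 2√h = 2√h₀ − (0.04941/A) t.
√h = √4.849 − 0.04941·104.3/(2·4.111) = 2.20204 − 0.626789 = 1.57526.
h = 1.57526² = 2.48143 m.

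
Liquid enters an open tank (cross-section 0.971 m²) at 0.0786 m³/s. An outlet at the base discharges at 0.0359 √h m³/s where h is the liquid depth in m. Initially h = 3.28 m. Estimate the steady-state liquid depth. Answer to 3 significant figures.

4.79 m

A dh/dt = Q_in − 0.0359 √h. Steady state requires inflow = outflow:
Q_in = 0.0359 √h_ss ⇒ √h_ss = 0.0786/0.0359 = 2.1894.
h_ss = 2.1894² = 4.7935 m. (Since h₀ = 3.28 m < h_ss, the level will rise toward this value.)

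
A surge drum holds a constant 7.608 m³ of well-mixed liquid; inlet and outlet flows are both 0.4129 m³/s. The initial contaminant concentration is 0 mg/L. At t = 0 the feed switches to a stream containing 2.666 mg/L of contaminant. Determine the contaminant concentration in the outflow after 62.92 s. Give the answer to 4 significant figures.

2.578 mg/L

Mass balance on the solute (V constant): V dC/dt = Q(C_in − C).
Time constant τ = V/Q = 7.608/0.4129 = 18.4258 s.
This is linear first-order; C(t) = C_in + (C₀ − C_in) e^(−t/τ).
C(62.92) = 2.666 + (0 − 2.666)·e^(−62.92/18.4258) = 2.666 + (-2.66600)·0.0328835 = 2.57833 mg/L.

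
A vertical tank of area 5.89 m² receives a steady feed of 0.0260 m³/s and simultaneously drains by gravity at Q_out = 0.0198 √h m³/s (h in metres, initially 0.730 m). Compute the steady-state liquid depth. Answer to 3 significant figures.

1.72 m

A dh/dt = Q_in − 0.0198 √h. Steady state requires inflow = outflow:
Q_in = 0.0198 √h_ss ⇒ √h_ss = 0.0260/0.0198 = 1.3131.
h_ss = 1.3131² = 1.7243 m. (Since h₀ = 0.730 m < h_ss, the level will rise toward this value.)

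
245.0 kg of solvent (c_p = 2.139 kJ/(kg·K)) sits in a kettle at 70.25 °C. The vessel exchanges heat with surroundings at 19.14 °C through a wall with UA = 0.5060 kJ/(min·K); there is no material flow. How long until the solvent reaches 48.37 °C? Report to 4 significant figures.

M c_p dT/dt = −UA(T − T_amb).
τ = M c_p/UA = 1035.68 min; T_ss = T_amb = 19.1400 °C.
T(t) = T_ss + (T₀ − T_ss)e^(−t/τ); set T = 48.37:
t = −τ ln[(T − T_ss)/(T₀ − T_ss)] = −1035.68 · ln(0.571904) = 578.723 min.

578.7 min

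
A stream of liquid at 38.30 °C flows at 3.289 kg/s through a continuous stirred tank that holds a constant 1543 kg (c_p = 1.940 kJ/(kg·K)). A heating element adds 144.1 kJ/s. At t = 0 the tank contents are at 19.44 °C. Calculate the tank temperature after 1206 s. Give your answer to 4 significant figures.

Unsteady energy balance on the tank contents: M c_p dT/dt = ṁ c_p (T_in − T) + 144.1.
τ = M/ṁ = 469.140 s; T_ss = T_in + Q̇/(ṁ c_p) = 38.30 + 144.1/(3.289·1.940) = 60.8839 °C.
Solution: T(t) = T_ss + (T₀ − T_ss) e^(−t/τ).
T(1206) = 60.8839 + (-41.4439)·e^(−1206/469.140) = 60.8839 + (-41.4439)·0.0764848 = 57.7140 °C.

57.71 °C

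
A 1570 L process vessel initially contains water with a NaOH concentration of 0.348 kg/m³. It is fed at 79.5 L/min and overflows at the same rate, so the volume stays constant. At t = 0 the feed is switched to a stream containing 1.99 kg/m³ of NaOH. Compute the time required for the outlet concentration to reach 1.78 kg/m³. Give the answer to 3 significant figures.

Transient balance on the dissolved component: V dC/dt = Q(C_in − C), so τ = V/Q = 19.748 min.
C(t) = C_in + (C₀ − C_in) e^(−t/τ). Set C = 1.78 and solve for t:
e^(−t/τ) = (C − C_in)/(C₀ − C_in) = (1.78 − 1.99)/(0.348 − 1.99) = 0.12789
t = −τ ln(…) = 19.748 × 2.0566 = 40.614 min.

40.6 min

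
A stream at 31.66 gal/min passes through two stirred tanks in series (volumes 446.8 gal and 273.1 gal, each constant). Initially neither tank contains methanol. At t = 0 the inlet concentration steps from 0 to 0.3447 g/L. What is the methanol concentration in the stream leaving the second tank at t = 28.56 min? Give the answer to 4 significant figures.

Each tank obeys Vᵢ dCᵢ/dt = Q(Cᵢ₋₁ − Cᵢ), so τᵢ = Vᵢ/Q.
τ₁ = 446.8/31.66 = 14.1124 min; τ₂ = 273.1/31.66 = 8.62603 min.
Tank 1: C₁ = C_in(1 − e^(−t/τ₁)). Tank 2 (τ₁ ≠ τ₂): C₂ = C_in[1 − (τ₁ e^(−t/τ₁) − τ₂ e^(−t/τ₂))/(τ₁ − τ₂)].
At t = 28.56: e^(−t/τ₁) = 0.132160, e^(−t/τ₂) = 0.0364829.
C₂ = 0.3447·[1 − (14.1124·0.132160 − 8.62603·0.0364829)/(5.48642)] = 0.3447·0.717413 = 0.247292 g/L.

0.2473 g/L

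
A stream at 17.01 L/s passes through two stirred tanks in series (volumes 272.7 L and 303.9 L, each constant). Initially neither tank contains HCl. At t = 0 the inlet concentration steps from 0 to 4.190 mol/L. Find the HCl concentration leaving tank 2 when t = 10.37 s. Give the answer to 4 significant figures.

0.5282 mol/L

Each tank obeys Vᵢ dCᵢ/dt = Q(Cᵢ₋₁ − Cᵢ), so τᵢ = Vᵢ/Q.
τ₁ = 272.7/17.01 = 16.0317 s; τ₂ = 303.9/17.01 = 17.8660 s.
Solving the cascade with C₁(0)=C₂(0)=0 gives C₂(t) = C_in[1 − (τ₁ e^(−t/τ₁) − τ₂ e^(−t/τ₂))/(τ₁ − τ₂)].
At t = 10.37: e^(−t/τ₁) = 0.523697, e^(−t/τ₂) = 0.559656.
C₂ = 4.190·[1 − (16.0317·0.523697 − 17.8660·0.559656)/(-1.83422)] = 4.190·0.126053 = 0.528160 mol/L.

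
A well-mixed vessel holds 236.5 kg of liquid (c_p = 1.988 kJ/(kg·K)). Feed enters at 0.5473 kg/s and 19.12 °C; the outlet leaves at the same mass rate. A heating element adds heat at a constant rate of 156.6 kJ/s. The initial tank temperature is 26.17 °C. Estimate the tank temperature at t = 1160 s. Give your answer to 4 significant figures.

M c_p dT/dt = ṁ c_p (T_in − T) + Q̇.
Rearrange: dT/dt = (T_ss − T)/τ with τ = M/ṁ = 432.121 s and T_ss = T_in + Q̇/(ṁ c_p) = 163.050 °C.
Integrating: T(t) = T_ss + (T₀ − T_ss) e^(−t/τ).
T(1160) = 163.050 + (-136.880)·e^(−1160/432.121) = 163.050 + (-136.880)·0.0682600 = 153.706 °C.

153.7 °C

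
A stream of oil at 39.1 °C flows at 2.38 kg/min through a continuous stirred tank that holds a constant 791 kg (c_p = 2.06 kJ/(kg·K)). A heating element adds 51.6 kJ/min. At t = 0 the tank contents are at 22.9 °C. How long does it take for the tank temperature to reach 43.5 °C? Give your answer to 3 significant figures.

Energy balance: M c_p dT/dt = ṁ c_p (T_in − T) + 51.6.
τ = M/ṁ = 332.35 min; T_ss = T_in + Q̇/(ṁ c_p) = 49.625 °C.
T(t) = T_ss + (T₀ − T_ss) e^(−t/τ). Set T = 43.5:
e^(−t/τ) = (43.5 − 49.625)/(22.9 − 49.625) = 0.22917
t = −332.35 · ln(0.22917) = 489.65 min.

490 min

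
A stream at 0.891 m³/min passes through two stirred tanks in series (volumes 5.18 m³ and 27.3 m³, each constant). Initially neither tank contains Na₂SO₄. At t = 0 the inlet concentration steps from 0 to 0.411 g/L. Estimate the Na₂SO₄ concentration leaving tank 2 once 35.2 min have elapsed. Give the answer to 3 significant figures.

0.250 g/L

Species balance on tank i: dCᵢ/dt = (Cᵢ₋₁ − Cᵢ)/τᵢ with τᵢ = Vᵢ/Q.
τ₁ = 5.18/0.891 = 5.8137 min; τ₂ = 27.3/0.891 = 30.640 min.
Solving the cascade with C₁(0)=C₂(0)=0 gives C₂(t) = C_in[1 − (τ₁ e^(−t/τ₁) − τ₂ e^(−t/τ₂))/(τ₁ − τ₂)].
At t = 35.2: e^(−t/τ₁) = 0.0023469, e^(−t/τ₂) = 0.31701.
C₂ = 0.411·[1 − (5.8137·0.0023469 − 30.640·0.31701)/(-24.826)] = 0.411·0.60931 = 0.25043 g/L.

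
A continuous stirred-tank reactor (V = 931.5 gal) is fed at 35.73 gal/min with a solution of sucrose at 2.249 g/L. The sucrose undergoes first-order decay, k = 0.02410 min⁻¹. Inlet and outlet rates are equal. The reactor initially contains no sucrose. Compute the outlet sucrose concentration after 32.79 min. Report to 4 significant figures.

V dC/dt = Q(C_in − C) − k V C.
This is linear with rate a = Q/V + k = 0.0624575 min⁻¹.
C_ss = Q C_in/(Q + kV) = 1.38120 g/L; C(t) = C_ss + (C₀ − C_ss) e^(−a t).
C(32.79) = 1.38120 + (-1.38120)·e^(−0.0624575·32.79) = 1.38120 + (-1.38120)·0.128995 = 1.20303 g/L.

1.203 g/L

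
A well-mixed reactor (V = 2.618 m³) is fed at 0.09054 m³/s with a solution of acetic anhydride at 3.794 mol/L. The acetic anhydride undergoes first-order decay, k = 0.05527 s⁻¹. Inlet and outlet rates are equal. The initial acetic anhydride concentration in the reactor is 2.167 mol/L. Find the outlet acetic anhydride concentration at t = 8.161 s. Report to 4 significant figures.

Accumulation = in − out − consumed: V dC/dt = Q C_in − Q C − k V C.
This is linear with rate a = Q/V + k = 0.0898537 s⁻¹.
C_ss = Q C_in/(Q + kV) = 1.46027 mol/L; C(t) = C_ss + (C₀ − C_ss) e^(−a t).
C(8.161) = 1.46027 + (0.706732)·e^(−0.0898537·8.161) = 1.46027 + (0.706732)·0.480323 = 1.79973 mol/L.

1.800 mol/L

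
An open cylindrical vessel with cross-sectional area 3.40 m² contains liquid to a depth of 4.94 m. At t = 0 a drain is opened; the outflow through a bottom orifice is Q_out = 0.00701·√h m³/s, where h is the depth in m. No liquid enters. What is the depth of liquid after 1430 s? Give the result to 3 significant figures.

With no inflow, A dh/dt = −0.00701 √h.
Separate and integrate: 2(√h − √h₀) = −(0.00701/A) t.
√h = √4.94 − 0.00701·1430/(2·3.40) = 2.2226 − 1.4742 = 0.74845.
h = 0.74845² = 0.56018 m.

0.560 m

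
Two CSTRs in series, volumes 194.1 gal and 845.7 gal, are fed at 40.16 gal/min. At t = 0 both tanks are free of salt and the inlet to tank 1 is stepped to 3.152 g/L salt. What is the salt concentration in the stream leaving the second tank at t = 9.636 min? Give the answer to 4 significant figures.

0.6911 g/L

Each tank obeys Vᵢ dCᵢ/dt = Q(Cᵢ₋₁ − Cᵢ), so τᵢ = Vᵢ/Q.
τ₁ = 194.1/40.16 = 4.83317 min; τ₂ = 845.7/40.16 = 21.0583 min.
Solving the cascade with C₁(0)=C₂(0)=0 gives C₂(t) = C_in[1 − (τ₁ e^(−t/τ₁) − τ₂ e^(−t/τ₂))/(τ₁ − τ₂)].
At t = 9.636: e^(−t/τ₁) = 0.136187, e^(−t/τ₂) = 0.632808.
C₂ = 3.152·[1 − (4.83317·0.136187 − 21.0583·0.632808)/(-16.2251)] = 3.152·0.219257 = 0.691098 g/L.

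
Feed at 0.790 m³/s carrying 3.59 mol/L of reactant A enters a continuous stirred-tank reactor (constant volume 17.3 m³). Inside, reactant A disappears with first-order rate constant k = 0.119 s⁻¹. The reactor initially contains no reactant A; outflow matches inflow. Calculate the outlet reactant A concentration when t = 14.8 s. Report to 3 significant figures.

Accumulation = in − out − consumed: V dC/dt = Q C_in − Q C − k V C.
dC/dt = (Q/V) C_in − (Q/V + k) C; effective rate a = Q/V + k = 0.045665 + 0.119 = 0.16466 s⁻¹.
C_ss = Q C_in/(Q + kV) = 0.99558 mol/L; C(t) = C_ss + (C₀ − C_ss) e^(−a t).
C(14.8) = 0.99558 + (-0.99558)·e^(−0.16466·14.8) = 0.99558 + (-0.99558)·0.087419 = 0.90854 mol/L.

0.909 mol/L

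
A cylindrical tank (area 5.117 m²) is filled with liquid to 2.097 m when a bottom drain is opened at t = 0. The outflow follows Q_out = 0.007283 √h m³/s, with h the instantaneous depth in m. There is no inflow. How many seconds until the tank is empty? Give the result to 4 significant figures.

2035 s

Unsteady balance on liquid volume: A dh/dt = −0.007283 √h.
∫ h^(−1/2) dh = −(0.007283/A) ∫ dt, giving 2√h = 2√h₀ − (0.007283/A) t.
Set h = 0: 2√h₀ = (0.007283/A) t_empty ⇒ t_empty = 2A√h₀/0.007283.
t_empty = 2·5.117·√2.097/0.007283 = 10.2340·1.44810/0.007283 = 2034.86 s.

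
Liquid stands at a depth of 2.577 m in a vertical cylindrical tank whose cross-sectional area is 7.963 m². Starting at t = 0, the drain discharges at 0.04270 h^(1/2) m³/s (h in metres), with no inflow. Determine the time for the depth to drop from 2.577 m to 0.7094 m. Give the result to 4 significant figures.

284.6 s

Volume balance on the tank: A dh/dt = −0.04270 √h.
This is separable: 2 d(√h)/dt = −0.04270/A, so √h = √h₀ − (0.04270/(2A)) t.
t = 2A(√h₀ − √h)/0.04270 = 2·7.963·(√2.577 − √0.7094)/0.04270
  = 15.9260 × (1.60530 − 0.842259) / 0.04270 = 284.596 s.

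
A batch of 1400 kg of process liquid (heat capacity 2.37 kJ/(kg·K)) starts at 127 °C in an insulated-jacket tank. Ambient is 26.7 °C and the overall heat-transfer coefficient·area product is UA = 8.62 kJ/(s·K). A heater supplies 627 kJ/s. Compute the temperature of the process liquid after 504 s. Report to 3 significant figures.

Heat balance on the well-mixed liquid: M c_p dT/dt = −UA(T − T_amb) + Q̇.
dT/dt = (T_ss − T)/τ with T_ss = T_amb + Q̇/UA = 26.7 + 627/8.62 = 99.438 °C, τ = M c_p/UA = 1400·2.37/8.62 = 384.92 s.
Solution: T(t) = T_ss + (T₀ − T_ss) e^(−t/τ).
T(504) = 99.438 + (27.562)·0.26999 = 106.88 °C.

107 °C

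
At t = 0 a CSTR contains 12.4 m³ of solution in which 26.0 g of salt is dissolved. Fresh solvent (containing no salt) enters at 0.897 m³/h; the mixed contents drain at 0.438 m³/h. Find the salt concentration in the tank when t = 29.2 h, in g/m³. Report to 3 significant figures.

Total volume: dV/dt = Q_in − Q_out = 0.45900 m³/h, so V(t) = 12.4 + 0.45900 t and V(29.2) = 25.803 m³.
Species balance (pure solvent in): dm/dt = −Q_out · m/V(t).
Separate: dm/m = −Q_out dt/V(t) ⇒ ln(m/m₀) = −(Q_out/(Q_in−Q_out)) ln(V/V₀).
m = m₀ (V₀/V)^(Q_out/(Q_in−Q_out)) = 26.0 × (12.4/25.803)^(0.95425) = 12.921 g.
C = m/V = 12.921/25.803 = 0.50075 g/m³.

0.501 g/m³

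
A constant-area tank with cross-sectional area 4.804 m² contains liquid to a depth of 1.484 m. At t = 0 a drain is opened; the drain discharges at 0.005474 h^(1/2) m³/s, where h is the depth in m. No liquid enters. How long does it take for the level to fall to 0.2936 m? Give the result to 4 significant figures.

With no inflow, A dh/dt = −0.005474 √h.
This is separable: 2 d(√h)/dt = −0.005474/A, so √h = √h₀ − (0.005474/(2A)) t.
t = 2A(√h₀ − √h)/0.005474 = 2·4.804·(√1.484 − √0.2936)/0.005474
  = 9.60800 × (1.21820 − 0.541849) / 0.005474 = 1187.13 s.

1187 s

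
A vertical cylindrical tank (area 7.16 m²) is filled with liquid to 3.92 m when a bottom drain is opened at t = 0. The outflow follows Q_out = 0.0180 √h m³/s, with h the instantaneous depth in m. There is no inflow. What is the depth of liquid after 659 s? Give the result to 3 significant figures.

A dh/dt = −Q_out = −0.0180 √h.
Separate and integrate: 2(√h − √h₀) = −(0.0180/A) t.
√h = √3.92 − 0.0180·659/(2·7.16) = 1.9799 − 0.82835 = 1.1515.
h = 1.1515² = 1.3261 m.

1.33 m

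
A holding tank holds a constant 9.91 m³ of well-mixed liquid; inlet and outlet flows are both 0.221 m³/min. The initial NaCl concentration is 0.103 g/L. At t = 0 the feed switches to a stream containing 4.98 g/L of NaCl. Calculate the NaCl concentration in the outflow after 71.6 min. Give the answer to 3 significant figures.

Mass balance on the solute (V constant): V dC/dt = Q(C_in − C).
Time constant τ = V/Q = 9.91/0.221 = 44.842 min.
Integrating: C(t) = C_in + (C₀ − C_in) e^(−t/τ).
C(71.6) = 4.98 + (0.103 − 4.98)·e^(−71.6/44.842) = 4.98 + (-4.8770)·0.20256 = 3.9921 g/L.

3.99 g/L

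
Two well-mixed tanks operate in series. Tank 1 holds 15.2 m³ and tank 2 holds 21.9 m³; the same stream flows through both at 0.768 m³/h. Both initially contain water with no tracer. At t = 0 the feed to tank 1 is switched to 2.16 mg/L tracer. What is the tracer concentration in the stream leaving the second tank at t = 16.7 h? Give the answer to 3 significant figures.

Each tank obeys Vᵢ dCᵢ/dt = Q(Cᵢ₋₁ − Cᵢ), so τᵢ = Vᵢ/Q.
τ₁ = 15.2/0.768 = 19.792 h; τ₂ = 21.9/0.768 = 28.516 h.
Solving the cascade with C₁(0)=C₂(0)=0 gives C₂(t) = C_in[1 − (τ₁ e^(−t/τ₁) − τ₂ e^(−t/τ₂))/(τ₁ − τ₂)].
At t = 16.7: e^(−t/τ₁) = 0.43008, e^(−t/τ₂) = 0.55675.
C₂ = 2.16·[1 − (19.792·0.43008 − 28.516·0.55675)/(-8.7240)] = 2.16·0.15588 = 0.33671 mg/L.

0.337 mg/L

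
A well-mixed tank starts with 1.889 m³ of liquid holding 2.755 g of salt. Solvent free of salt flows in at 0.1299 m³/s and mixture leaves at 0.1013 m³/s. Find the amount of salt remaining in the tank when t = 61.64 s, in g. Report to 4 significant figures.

Total volume: dV/dt = Q_in − Q_out = 0.0286000 m³/s, so V(t) = 1.889 + 0.0286000 t and V(61.64) = 3.65190 m³.
No salt enters, so dm/dt = −Q_out · (m/V).
Separate: dm/m = −Q_out dt/V(t) ⇒ ln(m/m₀) = −(Q_out/(Q_in−Q_out)) ln(V/V₀).
m = m₀ (V₀/V)^(Q_out/(Q_in−Q_out)) = 2.755 × (1.889/3.65190)^(3.54196) = 0.266750 g.

0.2667 g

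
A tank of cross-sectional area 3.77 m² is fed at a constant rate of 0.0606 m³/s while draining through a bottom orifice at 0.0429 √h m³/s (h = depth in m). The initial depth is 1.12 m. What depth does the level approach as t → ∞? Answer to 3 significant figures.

2.00 m

A dh/dt = Q_in − 0.0429 √h. Steady state requires inflow = outflow:
Q_in = 0.0429 √h_ss ⇒ √h_ss = 0.0606/0.0429 = 1.4126.
h_ss = 1.4126² = 1.9954 m. (Since h₀ = 1.12 m < h_ss, the level will rise toward this value.)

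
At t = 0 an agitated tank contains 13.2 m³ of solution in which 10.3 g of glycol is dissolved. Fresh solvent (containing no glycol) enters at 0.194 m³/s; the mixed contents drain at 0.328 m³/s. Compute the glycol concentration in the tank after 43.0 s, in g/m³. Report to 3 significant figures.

0.340 g/m³

Total volume: dV/dt = Q_in − Q_out = -0.13400 m³/s, so V(t) = 13.2 − 0.13400 t and V(43.0) = 7.4380 m³.
Species balance (pure solvent in): dm/dt = −Q_out · m/V(t).
dm/m = −Q_out dt/(V₀ − 0.13400 t); integrating gives ln(m/m₀) = −(Q_out/(Q_in−Q_out)) ln(V/V₀).
m = m₀ (V₀/V)^(Q_out/(Q_in−Q_out)) = 10.3 × (13.2/7.4380)^(-2.4478) = 2.5296 g.
C = m/V = 2.5296/7.4380 = 0.34010 g/m³.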